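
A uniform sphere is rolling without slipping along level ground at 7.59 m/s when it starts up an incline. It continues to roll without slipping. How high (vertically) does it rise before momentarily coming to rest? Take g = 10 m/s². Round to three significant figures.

h ≈ 4.03 m

Here I = (2/5)MR², so the shape factor k = I/(MR²) = 0.4.
Rolling without slipping gives ω = v/R, so the total kinetic energy is ½Mv² + ½Iω² = ½(1+k)Mv² = (7/10)Mv².
All of this converts to potential energy at the highest point: (7/10)Mv₀² = Mgh.
Thus h = (1+k)v₀²/(2g) = 1.4 × 7.59² / (2 × 10) ≈ 4.03 m.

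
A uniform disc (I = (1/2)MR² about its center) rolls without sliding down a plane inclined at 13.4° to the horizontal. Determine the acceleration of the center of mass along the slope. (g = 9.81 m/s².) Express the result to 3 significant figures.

With I = (1/2)MR², the ratio k = I/(MR²) is 0.5.
Along the incline Mg sinθ − f = Ma, and torque about the center fR = Iα = kMR²(a/R) gives f = kMa.
Eliminating f: Mg sinθ = (1+k)Ma, so a = g sinθ/(1+k) = 9.81 × sin13.4° / 1.5 ≈ 1.52 m/s².

a ≈ 1.52 m/s²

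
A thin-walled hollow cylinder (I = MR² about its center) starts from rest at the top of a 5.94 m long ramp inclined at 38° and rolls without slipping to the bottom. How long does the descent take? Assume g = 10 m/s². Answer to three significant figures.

t ≈ 1.96 s

With I = MR², the ratio k = I/(MR²) is 1.
Newton's second law down the slope: Mg sinθ − f = Ma. The torque equation fR = Iα (with α = a/R) gives f = kMa.
Hence a = g sinθ/(1+k) = 10×sin38°/2 = 3.078 m/s².
With constant a from rest, t = √(2L/a) = √(2·5.94/3.078) ≈ 1.96 s.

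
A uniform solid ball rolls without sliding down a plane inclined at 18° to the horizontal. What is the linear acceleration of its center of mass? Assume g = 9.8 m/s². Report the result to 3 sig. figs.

For this body I = (2/5)MR², i.e. k = I/(MR²) = 0.4.
Translational: Mg sinθ − f = Ma. Rotational about the CM: fR = Iα = kMRa, so f = kMa.
Eliminating f: Mg sinθ = (1+k)Ma, so a = g sinθ/(1+k) = 9.8 × sin18° / 1.4 ≈ 2.16 m/s².

a ≈ 2.16 m/s²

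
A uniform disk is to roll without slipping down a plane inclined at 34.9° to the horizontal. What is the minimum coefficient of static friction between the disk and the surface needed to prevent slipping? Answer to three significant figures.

Here I = (1/2)MR², so the shape factor k = I/(MR²) = 0.5.
Newton's second law down the slope: Mg sinθ − f = Ma. The torque equation fR = Iα (with α = a/R) gives f = kMa.
These give a = g sinθ/(1+k) and the required friction f = kMg sinθ/(1+k).
With N = Mg cosθ, the no-slip condition f ≤ μN gives μ_min = f/N = k tanθ/(1+k).
μ_min = 0.5 × tan34.9° / 1.5 ≈ 0.233.

μ_min ≈ 0.233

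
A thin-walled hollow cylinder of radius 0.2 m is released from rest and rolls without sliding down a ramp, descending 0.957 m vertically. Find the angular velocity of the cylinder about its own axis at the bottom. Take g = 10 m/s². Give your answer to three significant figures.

With I = MR², the ratio k = I/(MR²) is 1.
The rolling condition ω = v/R makes the rotational term ½I(v/R)² = ½kMv², so KE_total = ½(1+k)Mv² = Mv².
Energy conservation Mgh = ½(1+k)Mv² gives v = √(2gh/(1+k)) = √(2 × 10 × 0.957 / 2) = 3.094 m/s.
Then ω = v/R = 3.094 / 0.2 ≈ 15.5 rad/s.

ω ≈ 15.5 rad/s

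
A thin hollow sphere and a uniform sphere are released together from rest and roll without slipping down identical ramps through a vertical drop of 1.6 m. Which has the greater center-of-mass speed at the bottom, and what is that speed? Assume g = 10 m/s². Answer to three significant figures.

For rolling without slipping, Mgh = ½(1+k)Mv² where k = I/(MR²), so v = √(2gh/(1+k)).
Thin hollow sphere: k = 2/3, giving v = √(2×10×1.6/1.667) = 4.382 m/s.
Uniform sphere: k = 0.4, giving v = √(2×10×1.6/1.4) = 4.781 m/s.
The smaller k wins: the uniform sphere, at ≈ 4.78 m/s.

the uniform sphere, at v ≈ 4.78 m/s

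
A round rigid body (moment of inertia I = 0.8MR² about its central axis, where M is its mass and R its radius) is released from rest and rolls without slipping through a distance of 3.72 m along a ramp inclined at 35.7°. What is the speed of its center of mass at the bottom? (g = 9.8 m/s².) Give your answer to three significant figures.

The moment of inertia is 0.8MR², giving k ≡ I/(MR²) = 0.8.
Pure rolling means v = ωR; then KE = ½Mv² + ½I(v/R)² = ½(1+k)Mv² = (9/10)Mv².
The vertical drop is h = L sinθ = 3.72 × sin35.7° = 2.171 m.
Setting Mgh = (9/10)Mv² gives v = √(2gh/(1+k)) = √(2·9.8·2.171/1.8) ≈ 4.86 m/s.

v ≈ 4.86 m/s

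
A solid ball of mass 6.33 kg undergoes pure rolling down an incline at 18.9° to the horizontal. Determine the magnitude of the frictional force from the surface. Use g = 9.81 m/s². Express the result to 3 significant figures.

Here I = (2/5)MR², so the shape factor k = I/(MR²) = 0.4.
Translational: Mg sinθ − f = Ma. Rotational about the CM: fR = Iα = kMRa, so f = kMa.
Combining, a = g sinθ/(1+k) and f = kMa = kMg sinθ/(1+k).
f = 0.4 × 6.33 × 9.81 × sin18.9° / 1.4 ≈ 5.75 N.

f ≈ 5.75 N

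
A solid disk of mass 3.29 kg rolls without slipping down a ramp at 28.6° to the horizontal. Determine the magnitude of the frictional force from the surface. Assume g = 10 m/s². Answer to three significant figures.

Here I = (1/2)MR², so the shape factor k = I/(MR²) = 0.5.
Newton's second law down the slope: Mg sinθ − f = Ma. The torque equation fR = Iα (with α = a/R) gives f = kMa.
Combining, a = g sinθ/(1+k) and f = kMa = kMg sinθ/(1+k).
f = 0.5 × 3.29 × 10 × sin28.6° / 1.5 ≈ 5.25 N.

f ≈ 5.25 N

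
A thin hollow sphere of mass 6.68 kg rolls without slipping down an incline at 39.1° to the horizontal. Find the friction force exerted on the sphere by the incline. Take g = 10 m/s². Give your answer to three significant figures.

Here I = (2/3)MR², so the shape factor k = I/(MR²) = 2/3.
Newton's second law down the slope: Mg sinθ − f = Ma. The torque equation fR = Iα (with α = a/R) gives f = kMa.
Combining, a = g sinθ/(1+k) and f = kMa = kMg sinθ/(1+k).
f = (2/3) × 6.68 × 10 × sin39.1° / 1.667 ≈ 16.9 N.

f ≈ 16.9 N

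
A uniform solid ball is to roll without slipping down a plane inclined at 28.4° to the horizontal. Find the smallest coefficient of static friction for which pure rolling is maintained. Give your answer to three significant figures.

With I = (2/5)MR², the ratio k = I/(MR²) is 0.4.
Translational: Mg sinθ − f = Ma. Rotational about the CM: fR = Iα = kMRa, so f = kMa.
These give a = g sinθ/(1+k) and the required friction f = kMg sinθ/(1+k).
With N = Mg cosθ, the no-slip condition f ≤ μN gives μ_min = f/N = k tanθ/(1+k).
μ_min = 0.4 × tan28.4° / 1.4 ≈ 0.154.

μ_min ≈ 0.154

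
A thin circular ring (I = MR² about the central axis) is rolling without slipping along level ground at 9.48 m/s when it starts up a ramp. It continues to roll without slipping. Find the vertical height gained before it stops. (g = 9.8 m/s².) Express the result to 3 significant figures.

h ≈ 9.17 m

For this body I = MR², i.e. k = I/(MR²) = 1.
Rolling without slipping gives ω = v/R, so the total kinetic energy is ½Mv² + ½Iω² = ½(1+k)Mv² = Mv².
All of this converts to potential energy at the highest point: Mv₀² = Mgh.
Thus h = (1+k)v₀²/(2g) = 2 × 9.48² / (2 × 9.8) ≈ 9.17 m.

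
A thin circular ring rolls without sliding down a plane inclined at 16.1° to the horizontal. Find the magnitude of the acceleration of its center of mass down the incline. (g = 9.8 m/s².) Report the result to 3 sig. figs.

With I = MR², the ratio k = I/(MR²) is 1.
Translational: Mg sinθ − f = Ma. Rotational about the CM: fR = Iα = kMRa, so f = kMa.
Eliminating f: Mg sinθ = (1+k)Ma, so a = g sinθ/(1+k) = 9.8 × sin16.1° / 2 ≈ 1.36 m/s².

a ≈ 1.36 m/s²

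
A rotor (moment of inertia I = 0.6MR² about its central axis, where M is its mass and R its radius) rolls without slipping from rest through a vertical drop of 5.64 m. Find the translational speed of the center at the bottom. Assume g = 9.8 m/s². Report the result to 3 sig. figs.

v ≈ 8.31 m/s

With I = 0.6MR², the ratio k = I/(MR²) is 0.6.
Rolling without slipping gives ω = v/R, so the total kinetic energy is ½Mv² + ½Iω² = ½(1+k)Mv² = (4/5)Mv².
Energy conservation: Mgh = (4/5)Mv², so v = √(2gh/(1+k)) = √(2 × 9.8 × 5.64 / 1.6) ≈ 8.31 m/s.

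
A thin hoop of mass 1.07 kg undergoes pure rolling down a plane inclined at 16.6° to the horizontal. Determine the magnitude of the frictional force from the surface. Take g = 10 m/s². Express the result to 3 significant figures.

f ≈ 1.53 N

For this body I = MR², i.e. k = I/(MR²) = 1.
Newton's second law down the slope: Mg sinθ − f = Ma. The torque equation fR = Iα (with α = a/R) gives f = kMa.
Combining, a = g sinθ/(1+k) and f = kMa = kMg sinθ/(1+k).
f = 1 × 1.07 × 10 × sin16.6° / 2 ≈ 1.53 N.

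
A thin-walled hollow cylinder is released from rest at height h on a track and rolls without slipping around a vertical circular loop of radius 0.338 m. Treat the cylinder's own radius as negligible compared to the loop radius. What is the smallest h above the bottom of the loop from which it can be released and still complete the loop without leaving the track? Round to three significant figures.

h_min ≈ 1.01 m

Here I = MR², so the shape factor k = I/(MR²) = 1.
At the top, contact is just lost when gravity alone supplies the centripetal force: Mg = Mv_top²/r, i.e. v_top² = gr.
With ω = v/R, the kinetic energy at speed v is ½(1+k)Mv² = Mv².
Energy conservation from release (height h) to the top (height 2r): Mgh = Mg(2r) + M·gr.
Thus h_min = 2r + (1+k)r/2 = r(2 + 2/2) = 0.338 × 3 ≈ 1.01 m.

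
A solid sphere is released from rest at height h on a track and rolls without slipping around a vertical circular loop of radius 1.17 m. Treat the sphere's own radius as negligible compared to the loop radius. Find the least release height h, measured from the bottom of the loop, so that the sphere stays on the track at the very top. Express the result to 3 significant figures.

The moment of inertia is (2/5)MR², giving k ≡ I/(MR²) = 0.4.
At the top, contact is just lost when gravity alone supplies the centripetal force: Mg = Mv_top²/r, i.e. v_top² = gr.
With ω = v/R, the kinetic energy at speed v is ½(1+k)Mv² = (7/10)Mv².
Energy conservation from release (height h) to the top (height 2r): Mgh = Mg(2r) + (7/10)M·gr.
Thus h_min = 2r + (1+k)r/2 = r(2 + 1.4/2) = 1.17 × 2.7 ≈ 3.16 m.

h_min ≈ 3.16 m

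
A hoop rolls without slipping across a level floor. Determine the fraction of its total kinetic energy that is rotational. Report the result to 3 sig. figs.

fraction ≈ 0.500

For this body I = MR², i.e. k = I/(MR²) = 1.
With ω = v/R, KE_trans = ½Mv² and KE_rot = ½Iω² = ½kMv², so KE_total = ½(1+k)Mv².
The rotational fraction is therefore k/(1+k) = 1/2 ≈ 0.500.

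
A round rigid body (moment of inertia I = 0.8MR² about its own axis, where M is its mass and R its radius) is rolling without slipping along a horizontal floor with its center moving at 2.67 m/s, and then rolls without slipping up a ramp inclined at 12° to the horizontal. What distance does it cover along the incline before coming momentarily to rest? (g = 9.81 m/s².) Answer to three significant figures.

d ≈ 3.15 m

Here I = 0.8MR², so the shape factor k = I/(MR²) = 0.8.
The rolling condition ω = v/R makes the rotational term ½I(v/R)² = ½kMv², so KE_total = ½(1+k)Mv² = (9/10)Mv².
Setting this equal to Mgh gives the vertical rise h = (1+k)v₀²/(2g) = 1.8×2.67²/(2×9.81) = 0.654 m.
The distance along the slope is d = h/sinθ = 0.654/sin12° ≈ 3.15 m.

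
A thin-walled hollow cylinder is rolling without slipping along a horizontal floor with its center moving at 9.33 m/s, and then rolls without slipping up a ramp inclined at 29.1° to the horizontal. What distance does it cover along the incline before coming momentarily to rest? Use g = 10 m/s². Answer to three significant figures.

With I = MR², the ratio k = I/(MR²) is 1.
The rolling condition ω = v/R makes the rotational term ½I(v/R)² = ½kMv², so KE_total = ½(1+k)Mv² = Mv².
Setting this equal to Mgh gives the vertical rise h = (1+k)v₀²/(2g) = 2×9.33²/(2×10) = 8.705 m.
Along the incline, d = h/sinθ = 8.705/sin29.1° ≈ 17.9 m.

d ≈ 17.9 m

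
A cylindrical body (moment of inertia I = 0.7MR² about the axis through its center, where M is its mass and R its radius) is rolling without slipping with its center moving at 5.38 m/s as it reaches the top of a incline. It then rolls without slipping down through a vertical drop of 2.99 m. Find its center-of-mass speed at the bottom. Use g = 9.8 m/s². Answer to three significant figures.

v ≈ 7.96 m/s

For this body I = 0.7MR², i.e. k = I/(MR²) = 0.7.
Since it rolls without slipping, ω = v/R and KE = ½Mv² + ½Iω² = ½(1+k)Mv² = (17/20)Mv².
Energy conservation: (17/20)Mv₀² + Mgh = (17/20)Mv², so v² = v₀² + 2gh/(1+k).
v = √(5.38² + 2×9.8×2.99/1.7) = √63.42 ≈ 7.96 m/s.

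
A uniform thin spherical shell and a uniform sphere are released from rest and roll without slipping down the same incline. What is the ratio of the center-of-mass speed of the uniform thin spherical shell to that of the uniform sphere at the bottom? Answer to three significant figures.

v_ratio ≈ 0.917

Each satisfies Mgh = ½(1+k)Mv² with k = I/(MR²), so v ∝ 1/√(1+k).
For the uniform thin spherical shell k = 2/3; for the uniform sphere k = 0.4.
v₁/v₂ = √((1+k₂)/(1+k₁)) = √(1.4/1.667) ≈ 0.917.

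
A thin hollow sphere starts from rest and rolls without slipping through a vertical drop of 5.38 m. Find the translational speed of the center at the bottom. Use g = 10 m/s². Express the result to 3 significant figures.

For this body I = (2/3)MR², i.e. k = I/(MR²) = 2/3.
The rolling condition ω = v/R makes the rotational term ½I(v/R)² = ½kMv², so KE_total = ½(1+k)Mv² = (5/6)Mv².
Energy conservation: Mgh = (5/6)Mv², so v = √(2gh/(1+k)) = √(2 × 10 × 5.38 / 1.667) ≈ 8.03 m/s.

v ≈ 8.03 m/s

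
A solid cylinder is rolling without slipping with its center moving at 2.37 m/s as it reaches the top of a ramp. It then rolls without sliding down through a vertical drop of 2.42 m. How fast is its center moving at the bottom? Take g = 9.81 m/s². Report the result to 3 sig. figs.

v ≈ 6.10 m/s

Here I = (1/2)MR², so the shape factor k = I/(MR²) = 0.5.
Since it rolls without slipping, ω = v/R and KE = ½Mv² + ½Iω² = ½(1+k)Mv² = (3/4)Mv².
Conserving energy between top and bottom: (3/4)Mv² = (3/4)Mv₀² + Mgh, hence v² = v₀² + 2gh/(1+k).
v = √(2.37² + 2×9.81×2.42/1.5) = √37.27 ≈ 6.10 m/s.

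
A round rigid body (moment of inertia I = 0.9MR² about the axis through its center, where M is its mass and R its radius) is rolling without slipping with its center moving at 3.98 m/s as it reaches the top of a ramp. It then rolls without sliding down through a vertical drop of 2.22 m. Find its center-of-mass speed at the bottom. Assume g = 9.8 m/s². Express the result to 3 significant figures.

For this body I = 0.9MR², i.e. k = I/(MR²) = 0.9.
The rolling condition ω = v/R makes the rotational term ½I(v/R)² = ½kMv², so KE_total = ½(1+k)Mv² = (19/20)Mv².
Conserving energy between top and bottom: (19/20)Mv² = (19/20)Mv₀² + Mgh, hence v² = v₀² + 2gh/(1+k).
v = √(3.98² + 2×9.8×2.22/1.9) = √38.74 ≈ 6.22 m/s.

v ≈ 6.22 m/s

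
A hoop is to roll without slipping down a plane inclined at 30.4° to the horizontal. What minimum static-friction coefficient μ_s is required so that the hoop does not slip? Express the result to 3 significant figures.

The moment of inertia is MR², giving k ≡ I/(MR²) = 1.
Along the incline Mg sinθ − f = Ma, and torque about the center fR = Iα = kMR²(a/R) gives f = kMa.
These give a = g sinθ/(1+k) and the required friction f = kMg sinθ/(1+k).
With N = Mg cosθ, the no-slip condition f ≤ μN gives μ_min = f/N = k tanθ/(1+k).
μ_min = 1 × tan30.4° / 2 ≈ 0.293.

μ_min ≈ 0.293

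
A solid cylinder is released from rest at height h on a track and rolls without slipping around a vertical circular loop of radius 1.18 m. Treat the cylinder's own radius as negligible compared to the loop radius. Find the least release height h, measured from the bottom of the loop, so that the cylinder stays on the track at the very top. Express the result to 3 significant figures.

Here I = (1/2)MR², so the shape factor k = I/(MR²) = 0.5.
At the top, contact is just lost when gravity alone supplies the centripetal force: Mg = Mv_top²/r, i.e. v_top² = gr.
With ω = v/R, the kinetic energy at speed v is ½(1+k)Mv² = (3/4)Mv².
Energy conservation from release (height h) to the top (height 2r): Mgh = Mg(2r) + (3/4)M·gr.
Thus h_min = 2r + (1+k)r/2 = r(2 + 1.5/2) = 1.18 × 2.75 ≈ 3.25 m.

h_min ≈ 3.25 m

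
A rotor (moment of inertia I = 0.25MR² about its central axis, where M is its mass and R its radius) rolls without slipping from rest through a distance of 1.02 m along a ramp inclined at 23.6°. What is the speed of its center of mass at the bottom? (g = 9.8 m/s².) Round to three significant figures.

v ≈ 2.53 m/s

The moment of inertia is 0.25MR², giving k ≡ I/(MR²) = 0.25.
Since it rolls without slipping, ω = v/R and KE = ½Mv² + ½Iω² = ½(1+k)Mv² = (5/8)Mv².
The vertical drop is h = L sinθ = 1.02 × sin23.6° = 0.4084 m.
Setting Mgh = (5/8)Mv² gives v = √(2gh/(1+k)) = √(2·9.8·0.4084/1.25) ≈ 2.53 m/s.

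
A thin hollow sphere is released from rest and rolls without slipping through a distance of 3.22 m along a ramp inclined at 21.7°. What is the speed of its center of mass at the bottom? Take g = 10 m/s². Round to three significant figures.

With I = (2/3)MR², the ratio k = I/(MR²) is 2/3.
Since it rolls without slipping, ω = v/R and KE = ½Mv² + ½Iω² = ½(1+k)Mv² = (5/6)Mv².
The vertical drop is h = L sinθ = 3.22 × sin21.7° = 1.191 m.
Energy conservation: Mgh = (5/6)Mv², so v = √(2gh/(1+k)) = √(2 × 10 × 1.191 / 1.667) ≈ 3.78 m/s.

v ≈ 3.78 m/s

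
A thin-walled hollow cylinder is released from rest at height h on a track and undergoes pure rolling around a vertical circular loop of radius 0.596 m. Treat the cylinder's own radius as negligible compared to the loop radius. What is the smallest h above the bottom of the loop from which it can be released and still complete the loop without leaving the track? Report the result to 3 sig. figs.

h_min ≈ 1.79 m

With I = MR², the ratio k = I/(MR²) is 1.
At the top, contact is just lost when gravity alone supplies the centripetal force: Mg = Mv_top²/r, i.e. v_top² = gr.
With ω = v/R, the kinetic energy at speed v is ½(1+k)Mv² = Mv².
Energy conservation from release (height h) to the top (height 2r): Mgh = Mg(2r) + M·gr.
Thus h_min = 2r + (1+k)r/2 = r(2 + 2/2) = 0.596 × 3 ≈ 1.79 m.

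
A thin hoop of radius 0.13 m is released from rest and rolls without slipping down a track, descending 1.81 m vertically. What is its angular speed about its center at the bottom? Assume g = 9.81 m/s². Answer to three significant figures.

Here I = MR², so the shape factor k = I/(MR²) = 1.
Pure rolling means v = ωR; then KE = ½Mv² + ½I(v/R)² = ½(1+k)Mv² = Mv².
Energy conservation Mgh = ½(1+k)Mv² gives v = √(2gh/(1+k)) = √(2 × 9.81 × 1.81 / 2) = 4.214 m/s.
The angular speed follows from ω = v/R = 4.214/0.13 ≈ 32.4 rad/s.

ω ≈ 32.4 rad/s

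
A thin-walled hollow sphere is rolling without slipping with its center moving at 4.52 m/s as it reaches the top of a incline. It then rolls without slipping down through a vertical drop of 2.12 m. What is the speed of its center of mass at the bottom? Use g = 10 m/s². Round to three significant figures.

For this body I = (2/3)MR², i.e. k = I/(MR²) = 2/3.
Pure rolling means v = ωR; then KE = ½Mv² + ½I(v/R)² = ½(1+k)Mv² = (5/6)Mv².
Conserving energy between top and bottom: (5/6)Mv² = (5/6)Mv₀² + Mgh, hence v² = v₀² + 2gh/(1+k).
v = √(4.52² + 2×10×2.12/1.667) = √45.87 ≈ 6.77 m/s.

v ≈ 6.77 m/s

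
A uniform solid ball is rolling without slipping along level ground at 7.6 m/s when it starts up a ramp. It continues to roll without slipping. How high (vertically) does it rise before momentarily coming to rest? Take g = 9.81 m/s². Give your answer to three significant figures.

h ≈ 4.12 m

For this body I = (2/5)MR², i.e. k = I/(MR²) = 0.4.
Rolling without slipping gives ω = v/R, so the total kinetic energy is ½Mv² + ½Iω² = ½(1+k)Mv² = (7/10)Mv².
At the top the kinetic energy is zero, so (7/10)Mv₀² = Mgh.
Thus h = (1+k)v₀²/(2g) = 1.4 × 7.6² / (2 × 9.81) ≈ 4.12 m.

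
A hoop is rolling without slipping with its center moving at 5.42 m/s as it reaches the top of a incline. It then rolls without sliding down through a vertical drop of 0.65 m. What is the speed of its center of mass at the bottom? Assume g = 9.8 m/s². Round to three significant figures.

v ≈ 5.98 m/s

For this body I = MR², i.e. k = I/(MR²) = 1.
The rolling condition ω = v/R makes the rotational term ½I(v/R)² = ½kMv², so KE_total = ½(1+k)Mv² = Mv².
Conserving energy between top and bottom: Mv² = Mv₀² + Mgh, hence v² = v₀² + 2gh/(1+k).
v = √(5.42² + 2×9.8×0.65/2) = √35.75 ≈ 5.98 m/s.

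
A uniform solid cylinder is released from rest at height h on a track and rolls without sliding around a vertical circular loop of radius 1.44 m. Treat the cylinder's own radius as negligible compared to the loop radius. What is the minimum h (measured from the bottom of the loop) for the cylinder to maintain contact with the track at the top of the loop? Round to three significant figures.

With I = (1/2)MR², the ratio k = I/(MR²) is 0.5.
At the top, contact is just lost when gravity alone supplies the centripetal force: Mg = Mv_top²/r, i.e. v_top² = gr.
With ω = v/R, the kinetic energy at speed v is ½(1+k)Mv² = (3/4)Mv².
Energy conservation from release (height h) to the top (height 2r): Mgh = Mg(2r) + (3/4)M·gr.
Thus h_min = 2r + (1+k)r/2 = r(2 + 1.5/2) = 1.44 × 2.75 ≈ 3.96 m.

h_min ≈ 3.96 m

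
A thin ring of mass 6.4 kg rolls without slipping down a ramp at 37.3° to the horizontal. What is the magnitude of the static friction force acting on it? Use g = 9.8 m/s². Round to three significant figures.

f ≈ 19.0 N

For this body I = MR², i.e. k = I/(MR²) = 1.
Along the incline Mg sinθ − f = Ma, and torque about the center fR = Iα = kMR²(a/R) gives f = kMa.
Combining, a = g sinθ/(1+k) and f = kMa = kMg sinθ/(1+k).
f = 1 × 6.4 × 9.8 × sin37.3° / 2 ≈ 19.0 N.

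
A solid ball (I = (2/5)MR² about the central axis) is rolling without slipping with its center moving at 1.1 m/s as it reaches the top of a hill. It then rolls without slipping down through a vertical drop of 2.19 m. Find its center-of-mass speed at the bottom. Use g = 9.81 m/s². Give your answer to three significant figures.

v ≈ 5.65 m/s

The moment of inertia is (2/5)MR², giving k ≡ I/(MR²) = 0.4.
Since it rolls without slipping, ω = v/R and KE = ½Mv² + ½Iω² = ½(1+k)Mv² = (7/10)Mv².
Energy conservation: (7/10)Mv₀² + Mgh = (7/10)Mv², so v² = v₀² + 2gh/(1+k).
v = √(1.1² + 2×9.81×2.19/1.4) = √31.9 ≈ 5.65 m/s.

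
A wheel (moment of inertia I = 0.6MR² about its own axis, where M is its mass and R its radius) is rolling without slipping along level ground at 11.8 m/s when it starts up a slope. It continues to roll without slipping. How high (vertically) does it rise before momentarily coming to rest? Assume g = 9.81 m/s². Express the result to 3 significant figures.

For this body I = 0.6MR², i.e. k = I/(MR²) = 0.6.
Pure rolling means v = ωR; then KE = ½Mv² + ½I(v/R)² = ½(1+k)Mv² = (4/5)Mv².
At the top the kinetic energy is zero, so (4/5)Mv₀² = Mgh.
Thus h = (1+k)v₀²/(2g) = 1.6 × 11.8² / (2 × 9.81) ≈ 11.4 m.

h ≈ 11.4 m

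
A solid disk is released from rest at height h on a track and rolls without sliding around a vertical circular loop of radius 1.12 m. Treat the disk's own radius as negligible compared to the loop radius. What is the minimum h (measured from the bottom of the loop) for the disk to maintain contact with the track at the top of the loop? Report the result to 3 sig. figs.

h_min ≈ 3.08 m

Here I = (1/2)MR², so the shape factor k = I/(MR²) = 0.5.
At the top, contact is just lost when gravity alone supplies the centripetal force: Mg = Mv_top²/r, i.e. v_top² = gr.
With ω = v/R, the kinetic energy at speed v is ½(1+k)Mv² = (3/4)Mv².
Energy conservation from release (height h) to the top (height 2r): Mgh = Mg(2r) + (3/4)M·gr.
Thus h_min = 2r + (1+k)r/2 = r(2 + 1.5/2) = 1.12 × 2.75 ≈ 3.08 m.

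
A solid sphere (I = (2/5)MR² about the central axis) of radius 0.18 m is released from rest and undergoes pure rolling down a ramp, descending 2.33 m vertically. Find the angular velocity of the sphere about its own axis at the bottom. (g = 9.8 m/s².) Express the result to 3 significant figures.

Here I = (2/5)MR², so the shape factor k = I/(MR²) = 0.4.
The rolling condition ω = v/R makes the rotational term ½I(v/R)² = ½kMv², so KE_total = ½(1+k)Mv² = (7/10)Mv².
Energy conservation Mgh = ½(1+k)Mv² gives v = √(2gh/(1+k)) = √(2 × 9.8 × 2.33 / 1.4) = 5.711 m/s.
Then ω = v/R = 5.711 / 0.18 ≈ 31.7 rad/s.

ω ≈ 31.7 rad/s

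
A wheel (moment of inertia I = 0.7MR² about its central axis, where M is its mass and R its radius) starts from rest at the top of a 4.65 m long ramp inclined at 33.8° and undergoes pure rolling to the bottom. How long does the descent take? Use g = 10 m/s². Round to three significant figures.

t ≈ 1.69 s

With I = 0.7MR², the ratio k = I/(MR²) is 0.7.
Translational: Mg sinθ − f = Ma. Rotational about the CM: fR = Iα = kMRa, so f = kMa.
Hence a = g sinθ/(1+k) = 10×sin33.8°/1.7 = 3.272 m/s².
Starting from rest, L = ½at², so t = √(2L/a) = √(2×4.65/3.272) ≈ 1.69 s.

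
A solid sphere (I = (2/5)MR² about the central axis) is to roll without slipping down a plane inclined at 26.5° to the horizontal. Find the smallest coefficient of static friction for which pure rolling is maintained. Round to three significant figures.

μ_min ≈ 0.142

For this body I = (2/5)MR², i.e. k = I/(MR²) = 0.4.
Newton's second law down the slope: Mg sinθ − f = Ma. The torque equation fR = Iα (with α = a/R) gives f = kMa.
These give a = g sinθ/(1+k) and the required friction f = kMg sinθ/(1+k).
The normal force is N = Mg cosθ, so μ_min = f/N = k tanθ/(1+k).
μ_min = 0.4 × tan26.5° / 1.4 ≈ 0.142.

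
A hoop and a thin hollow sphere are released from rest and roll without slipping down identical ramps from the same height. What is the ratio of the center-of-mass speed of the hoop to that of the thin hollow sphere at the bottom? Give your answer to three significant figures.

Each satisfies Mgh = ½(1+k)Mv² with k = I/(MR²), so v ∝ 1/√(1+k).
For the hoop k = 1; for the thin hollow sphere k = 2/3.
v₁/v₂ = √((1+k₂)/(1+k₁)) = √(1.667/2) ≈ 0.913.

v_ratio ≈ 0.913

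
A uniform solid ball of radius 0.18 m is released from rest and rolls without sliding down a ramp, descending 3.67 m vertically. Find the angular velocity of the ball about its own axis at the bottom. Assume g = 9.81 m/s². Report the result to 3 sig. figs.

The moment of inertia is (2/5)MR², giving k ≡ I/(MR²) = 0.4.
Rolling without slipping gives ω = v/R, so the total kinetic energy is ½Mv² + ½Iω² = ½(1+k)Mv² = (7/10)Mv².
Energy conservation Mgh = ½(1+k)Mv² gives v = √(2gh/(1+k)) = √(2 × 9.81 × 3.67 / 1.4) = 7.172 m/s.
Then ω = v/R = 7.172 / 0.18 ≈ 39.8 rad/s.

ω ≈ 39.8 rad/s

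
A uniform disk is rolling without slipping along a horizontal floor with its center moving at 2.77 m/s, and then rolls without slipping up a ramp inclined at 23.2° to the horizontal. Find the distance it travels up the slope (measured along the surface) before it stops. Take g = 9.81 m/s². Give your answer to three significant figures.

d ≈ 1.49 m

Here I = (1/2)MR², so the shape factor k = I/(MR²) = 0.5.
Rolling without slipping gives ω = v/R, so the total kinetic energy is ½Mv² + ½Iω² = ½(1+k)Mv² = (3/4)Mv².
Setting this equal to Mgh gives the vertical rise h = (1+k)v₀²/(2g) = 1.5×2.77²/(2×9.81) = 0.5866 m.
The distance along the slope is d = h/sinθ = 0.5866/sin23.2° ≈ 1.49 m.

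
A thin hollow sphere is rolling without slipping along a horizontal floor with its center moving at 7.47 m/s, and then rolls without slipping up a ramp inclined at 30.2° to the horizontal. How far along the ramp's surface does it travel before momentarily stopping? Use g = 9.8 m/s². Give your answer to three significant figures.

Here I = (2/3)MR², so the shape factor k = I/(MR²) = 2/3.
Pure rolling means v = ωR; then KE = ½Mv² + ½I(v/R)² = ½(1+k)Mv² = (5/6)Mv².
Setting this equal to Mgh gives the vertical rise h = (1+k)v₀²/(2g) = 1.667×7.47²/(2×9.8) = 4.745 m.
The distance along the slope is d = h/sinθ = 4.745/sin30.2° ≈ 9.43 m.

d ≈ 9.43 m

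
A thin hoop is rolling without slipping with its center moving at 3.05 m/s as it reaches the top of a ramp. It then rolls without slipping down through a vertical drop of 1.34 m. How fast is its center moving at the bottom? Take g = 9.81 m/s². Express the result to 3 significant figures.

v ≈ 4.74 m/s

With I = MR², the ratio k = I/(MR²) is 1.
The rolling condition ω = v/R makes the rotational term ½I(v/R)² = ½kMv², so KE_total = ½(1+k)Mv² = Mv².
Energy conservation: Mv₀² + Mgh = Mv², so v² = v₀² + 2gh/(1+k).
v = √(3.05² + 2×9.81×1.34/2) = √22.45 ≈ 4.74 m/s.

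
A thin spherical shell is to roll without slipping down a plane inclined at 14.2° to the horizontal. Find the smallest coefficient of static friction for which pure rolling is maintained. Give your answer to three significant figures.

Here I = (2/3)MR², so the shape factor k = I/(MR²) = 2/3.
Newton's second law down the slope: Mg sinθ − f = Ma. The torque equation fR = Iα (with α = a/R) gives f = kMa.
These give a = g sinθ/(1+k) and the required friction f = kMg sinθ/(1+k).
The normal force is N = Mg cosθ, so μ_min = f/N = k tanθ/(1+k).
μ_min = (2/3) × tan14.2° / 1.667 ≈ 0.101.

μ_min ≈ 0.101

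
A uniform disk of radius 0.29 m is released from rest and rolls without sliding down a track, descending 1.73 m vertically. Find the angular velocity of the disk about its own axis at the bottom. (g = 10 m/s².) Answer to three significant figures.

The moment of inertia is (1/2)MR², giving k ≡ I/(MR²) = 0.5.
The rolling condition ω = v/R makes the rotational term ½I(v/R)² = ½kMv², so KE_total = ½(1+k)Mv² = (3/4)Mv².
Energy conservation Mgh = ½(1+k)Mv² gives v = √(2gh/(1+k)) = √(2 × 10 × 1.73 / 1.5) = 4.803 m/s.
Then ω = v/R = 4.803 / 0.29 ≈ 16.6 rad/s.

ω ≈ 16.6 rad/s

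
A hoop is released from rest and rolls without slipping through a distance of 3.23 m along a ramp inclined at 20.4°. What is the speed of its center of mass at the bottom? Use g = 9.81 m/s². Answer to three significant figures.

v ≈ 3.32 m/s

With I = MR², the ratio k = I/(MR²) is 1.
The rolling condition ω = v/R makes the rotational term ½I(v/R)² = ½kMv², so KE_total = ½(1+k)Mv² = Mv².
The vertical drop is h = L sinθ = 3.23 × sin20.4° = 1.126 m.
Energy conservation: Mgh = Mv², so v = √(2gh/(1+k)) = √(2 × 9.81 × 1.126 / 2) ≈ 3.32 m/s.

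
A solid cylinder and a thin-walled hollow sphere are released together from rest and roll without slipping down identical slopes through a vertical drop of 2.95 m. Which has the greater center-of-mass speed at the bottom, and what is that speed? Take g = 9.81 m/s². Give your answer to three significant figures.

For rolling without slipping, Mgh = ½(1+k)Mv² where k = I/(MR²), so v = √(2gh/(1+k)).
Solid cylinder: k = 0.5, giving v = √(2×9.81×2.95/1.5) = 6.212 m/s.
Thin-walled hollow sphere: k = 2/3, giving v = √(2×9.81×2.95/1.667) = 5.893 m/s.
The smaller k wins: the solid cylinder, at ≈ 6.21 m/s.

the solid cylinder, at v ≈ 6.21 m/s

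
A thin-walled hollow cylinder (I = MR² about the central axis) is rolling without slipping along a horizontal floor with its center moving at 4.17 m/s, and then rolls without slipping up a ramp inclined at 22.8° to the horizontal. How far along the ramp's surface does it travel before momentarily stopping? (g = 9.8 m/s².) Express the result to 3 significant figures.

d ≈ 4.58 m

With I = MR², the ratio k = I/(MR²) is 1.
The rolling condition ω = v/R makes the rotational term ½I(v/R)² = ½kMv², so KE_total = ½(1+k)Mv² = Mv².
Setting this equal to Mgh gives the vertical rise h = (1+k)v₀²/(2g) = 2×4.17²/(2×9.8) = 1.774 m.
The distance along the slope is d = h/sinθ = 1.774/sin22.8° ≈ 4.58 m.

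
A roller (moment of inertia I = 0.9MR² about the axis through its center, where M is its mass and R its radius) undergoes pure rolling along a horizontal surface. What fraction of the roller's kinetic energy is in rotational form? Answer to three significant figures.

fraction ≈ 0.474

For this body I = 0.9MR², i.e. k = I/(MR²) = 0.9.
Since ω = v/R, the translational part is ½Mv² and the rotational part is ½I(v/R)² = ½kMv²; the total is ½(1+k)Mv².
The rotational fraction is therefore k/(1+k) = 0.9/1.9 ≈ 0.474.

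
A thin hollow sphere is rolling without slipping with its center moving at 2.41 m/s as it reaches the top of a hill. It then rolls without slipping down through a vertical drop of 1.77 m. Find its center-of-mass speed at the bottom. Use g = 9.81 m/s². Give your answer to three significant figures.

v ≈ 5.16 m/s

With I = (2/3)MR², the ratio k = I/(MR²) is 2/3.
Pure rolling means v = ωR; then KE = ½Mv² + ½I(v/R)² = ½(1+k)Mv² = (5/6)Mv².
Conserving energy between top and bottom: (5/6)Mv² = (5/6)Mv₀² + Mgh, hence v² = v₀² + 2gh/(1+k).
v = √(2.41² + 2×9.81×1.77/1.667) = √26.64 ≈ 5.16 m/s.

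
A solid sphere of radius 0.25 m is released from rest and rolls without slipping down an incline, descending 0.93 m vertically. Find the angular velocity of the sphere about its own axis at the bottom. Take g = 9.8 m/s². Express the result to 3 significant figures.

Here I = (2/5)MR², so the shape factor k = I/(MR²) = 0.4.
The rolling condition ω = v/R makes the rotational term ½I(v/R)² = ½kMv², so KE_total = ½(1+k)Mv² = (7/10)Mv².
Energy conservation Mgh = ½(1+k)Mv² gives v = √(2gh/(1+k)) = √(2 × 9.8 × 0.93 / 1.4) = 3.608 m/s.
The angular speed follows from ω = v/R = 3.608/0.25 ≈ 14.4 rad/s.

ω ≈ 14.4 rad/s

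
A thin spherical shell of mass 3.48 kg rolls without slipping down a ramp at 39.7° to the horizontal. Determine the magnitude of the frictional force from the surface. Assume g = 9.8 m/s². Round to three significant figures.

f ≈ 8.71 N

The moment of inertia is (2/3)MR², giving k ≡ I/(MR²) = 2/3.
Along the incline Mg sinθ − f = Ma, and torque about the center fR = Iα = kMR²(a/R) gives f = kMa.
Combining, a = g sinθ/(1+k) and f = kMa = kMg sinθ/(1+k).
f = (2/3) × 3.48 × 9.8 × sin39.7° / 1.667 ≈ 8.71 N.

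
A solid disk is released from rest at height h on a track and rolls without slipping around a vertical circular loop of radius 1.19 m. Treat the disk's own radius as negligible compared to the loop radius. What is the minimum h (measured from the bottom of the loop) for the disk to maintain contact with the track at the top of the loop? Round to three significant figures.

For this body I = (1/2)MR², i.e. k = I/(MR²) = 0.5.
At the top, contact is just lost when gravity alone supplies the centripetal force: Mg = Mv_top²/r, i.e. v_top² = gr.
With ω = v/R, the kinetic energy at speed v is ½(1+k)Mv² = (3/4)Mv².
Energy conservation from release (height h) to the top (height 2r): Mgh = Mg(2r) + (3/4)M·gr.
Thus h_min = 2r + (1+k)r/2 = r(2 + 1.5/2) = 1.19 × 2.75 ≈ 3.27 m.

h_min ≈ 3.27 m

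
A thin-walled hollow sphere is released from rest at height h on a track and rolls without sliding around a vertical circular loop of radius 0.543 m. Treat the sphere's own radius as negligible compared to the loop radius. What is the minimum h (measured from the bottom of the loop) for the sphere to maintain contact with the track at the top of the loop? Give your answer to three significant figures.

h_min ≈ 1.54 m

With I = (2/3)MR², the ratio k = I/(MR²) is 2/3.
At the top, contact is just lost when gravity alone supplies the centripetal force: Mg = Mv_top²/r, i.e. v_top² = gr.
With ω = v/R, the kinetic energy at speed v is ½(1+k)Mv² = (5/6)Mv².
Energy conservation from release (height h) to the top (height 2r): Mgh = Mg(2r) + (5/6)M·gr.
Thus h_min = 2r + (1+k)r/2 = r(2 + 1.667/2) = 0.543 × 2.833 ≈ 1.54 m.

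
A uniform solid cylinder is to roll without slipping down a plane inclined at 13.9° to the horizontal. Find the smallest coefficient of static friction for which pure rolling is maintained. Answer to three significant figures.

μ_min ≈ 0.0825

For this body I = (1/2)MR², i.e. k = I/(MR²) = 0.5.
Translational: Mg sinθ − f = Ma. Rotational about the CM: fR = Iα = kMRa, so f = kMa.
These give a = g sinθ/(1+k) and the required friction f = kMg sinθ/(1+k).
The normal force is N = Mg cosθ, so μ_min = f/N = k tanθ/(1+k).
μ_min = 0.5 × tan13.9° / 1.5 ≈ 0.0825.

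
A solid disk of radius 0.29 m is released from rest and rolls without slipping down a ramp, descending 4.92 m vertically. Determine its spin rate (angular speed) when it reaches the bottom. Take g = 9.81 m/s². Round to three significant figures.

ω ≈ 27.7 rad/s

Here I = (1/2)MR², so the shape factor k = I/(MR²) = 0.5.
Pure rolling means v = ωR; then KE = ½Mv² + ½I(v/R)² = ½(1+k)Mv² = (3/4)Mv².
Energy conservation Mgh = ½(1+k)Mv² gives v = √(2gh/(1+k)) = √(2 × 9.81 × 4.92 / 1.5) = 8.022 m/s.
Then ω = v/R = 8.022 / 0.29 ≈ 27.7 rad/s.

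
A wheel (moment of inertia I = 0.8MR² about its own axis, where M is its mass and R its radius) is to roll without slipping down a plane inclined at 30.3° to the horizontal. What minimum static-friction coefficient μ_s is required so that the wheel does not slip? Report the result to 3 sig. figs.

The moment of inertia is 0.8MR², giving k ≡ I/(MR²) = 0.8.
Along the incline Mg sinθ − f = Ma, and torque about the center fR = Iα = kMR²(a/R) gives f = kMa.
These give a = g sinθ/(1+k) and the required friction f = kMg sinθ/(1+k).
The normal force is N = Mg cosθ, so μ_min = f/N = k tanθ/(1+k).
μ_min = 0.8 × tan30.3° / 1.8 ≈ 0.260.

μ_min ≈ 0.260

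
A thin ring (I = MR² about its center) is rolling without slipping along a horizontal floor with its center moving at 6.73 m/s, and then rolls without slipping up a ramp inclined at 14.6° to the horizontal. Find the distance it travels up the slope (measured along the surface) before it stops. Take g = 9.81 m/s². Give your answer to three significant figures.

d ≈ 18.3 m

For this body I = MR², i.e. k = I/(MR²) = 1.
Pure rolling means v = ωR; then KE = ½Mv² + ½I(v/R)² = ½(1+k)Mv² = Mv².
Setting this equal to Mgh gives the vertical rise h = (1+k)v₀²/(2g) = 2×6.73²/(2×9.81) = 4.617 m.
Along the incline, d = h/sinθ = 4.617/sin14.6° ≈ 18.3 m.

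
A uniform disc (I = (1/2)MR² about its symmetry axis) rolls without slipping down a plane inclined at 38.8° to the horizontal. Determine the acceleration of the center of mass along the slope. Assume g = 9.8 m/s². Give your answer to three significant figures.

a ≈ 4.09 m/s²

For this body I = (1/2)MR², i.e. k = I/(MR²) = 0.5.
Newton's second law down the slope: Mg sinθ − f = Ma. The torque equation fR = Iα (with α = a/R) gives f = kMa.
Eliminating f: Mg sinθ = (1+k)Ma, so a = g sinθ/(1+k) = 9.8 × sin38.8° / 1.5 ≈ 4.09 m/s².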